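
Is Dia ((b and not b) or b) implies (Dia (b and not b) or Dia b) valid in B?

Tableau for the negation not (Dia ((b and not b) or b) implies (Dia (b and not b) or Dia b)):
1. not (Dia ((b and not b) or b) implies (Dia (b and not b) or Dia b)), u
2. Dia ((b and not b) or b), u
3. not (Dia (b and not b) or Dia b), u
4. not Dia (b and not b), u
5. not Dia b, u
6. not (b and not b), u
7. not b, u
8. (b and not b) or b, v
9. not (b and not b), v
10. not b, v
11. b and not b, v
12. b, v
Accessibility: uRu, uRv, vRu, vRv
Branch closes: b and not b both at v.
Every branch of the negation's tableau closes; the branch above is one of them.

Yes, valid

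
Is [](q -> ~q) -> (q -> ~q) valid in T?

Valid in T

Tableau for the negation ~([](q -> ~q) -> (q -> ~q)):
1. ~([](q -> ~q) -> (q -> ~q)), w0
2. [](q -> ~q), w0   [~->-rule on 1]
3. ~(q -> ~q), w0   [~->-rule on 1]
4. q, w0   [~->-rule on 3]
5. q -> ~q, w0   [[]-rule on 2 via w0Rw0]
6. ~q, w0   [->-rule on 5 (branches; this branch)]
Accessibility: w0Rw0
Branch closes: q and ~q both at w0.
All branches of the negation close; one closing branch shown above.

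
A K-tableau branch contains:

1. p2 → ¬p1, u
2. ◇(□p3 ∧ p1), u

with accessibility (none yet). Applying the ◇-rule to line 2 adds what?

a fresh world v with uRv, and □p3 ∧ p1 at v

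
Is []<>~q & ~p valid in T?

Tableau for the negation ~([]<>~q & ~p):
1. ~([]<>~q & ~p), u
2. p, u
Accessibility: uRu
The negation has an open branch (countermodel exists).

No, not valid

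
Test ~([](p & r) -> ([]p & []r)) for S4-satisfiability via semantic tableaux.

No, unsatisfiable

1. ~([](p & r) -> ([]p & []r)), w0
2. [](p & r), w0
3. ~([]p & []r), w0
4. p & r, w0
5. p, w0
6. r, w0
7. ~[]r, w0
8. ~r, w1
9. p & r, w1
10. p, w1
11. r, w1
Accessibility: w0Rw0, w0Rw1, w1Rw1
Branch closes: r and ~r both at w1.
All branches of the tableau close; one closing branch shown above.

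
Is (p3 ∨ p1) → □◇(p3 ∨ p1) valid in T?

Tableau for the negation ¬((p3 ∨ p1) → □◇(p3 ∨ p1)):
1. ¬((p3 ∨ p1) → □◇(p3 ∨ p1)), u
2. p3 ∨ p1, u   [¬→-rule on 1]
3. ¬□◇(p3 ∨ p1), u   [¬→-rule on 1]
4. p1, u   [∨-rule on 2 (branches; this branch)]
5. ¬◇(p3 ∨ p1), v   [¬□-rule on 3: fresh world v, uRv]
6. ¬(p3 ∨ p1), v   [¬◇-rule on 5 via vRv]
7. ¬p3, v   [¬∨-rule on 6]
8. ¬p1, v   [¬∨-rule on 6]
Accessibility: uRu, uRv, vRv
The negation has an open branch (countermodel exists).

Not valid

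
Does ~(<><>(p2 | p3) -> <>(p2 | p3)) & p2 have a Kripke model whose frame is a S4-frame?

1. ~(<><>(p2 | p3) -> <>(p2 | p3)) & p2, u
2. ~(<><>(p2 | p3) -> <>(p2 | p3)), u   [&-rule on 1]
3. p2, u   [&-rule on 1]
4. <><>(p2 | p3), u   [~->-rule on 2]
5. ~<>(p2 | p3), u   [~->-rule on 2]
6. ~(p2 | p3), u   [~<>-rule on 5 via uRu]
7. ~p2, u   [~|-rule on 6]
8. ~p3, u   [~|-rule on 6]
Accessibility: uRu
Branch closes: p2 and ~p2 both at u.
(One branch shown.) All branches close.

Unsatisfiable (every branch closes)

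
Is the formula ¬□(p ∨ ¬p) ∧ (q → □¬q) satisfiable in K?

Unsatisfiable (every branch closes)

1. ¬□(p ∨ ¬p) ∧ (q → □¬q), w0
2. ¬□(p ∨ ¬p), w0   [∧-rule on 1]
3. q → □¬q, w0   [∧-rule on 1]
4. □¬q, w0   [→-rule on 3 (branches; this branch)]
5. ¬(p ∨ ¬p), w1   [¬□-rule on 2: fresh world w1, w0Rw1]
6. ¬p, w1   [¬∨-rule on 5]
7. p, w1   [¬∨-rule on 5]
Accessibility: w0Rw1
Branch closes: p and ¬p both at w1.
(One branch shown.) All branches close.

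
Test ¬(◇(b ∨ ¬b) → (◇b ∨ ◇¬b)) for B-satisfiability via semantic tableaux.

1. ¬(◇(b ∨ ¬b) → (◇b ∨ ◇¬b)), 0
2. ◇(b ∨ ¬b), 0
3. ¬(◇b ∨ ◇¬b), 0
4. ¬◇b, 0
5. ¬◇¬b, 0
6. ¬b, 0
7. b, 0
Accessibility: 0R0
Branch closes: b and ¬b both at 0.
Every branch closes; the branch above is one of them.

Unsatisfiable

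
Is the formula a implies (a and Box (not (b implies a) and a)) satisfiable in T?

Satisfiable (open branch found)

1. a implies (a and Box (not (b implies a) and a)), u
2. not a, u   [implies-rule on 1 (branches; this branch)]
Accessibility: uRu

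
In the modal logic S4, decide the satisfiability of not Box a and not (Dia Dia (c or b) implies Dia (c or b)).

Unsatisfiable (every branch closes)

1. not Box a and not (Dia Dia (c or b) implies Dia (c or b)), 0
2. not Box a, 0
3. not (Dia Dia (c or b) implies Dia (c or b)), 0
4. Dia Dia (c or b), 0
5. not Dia (c or b), 0
6. not (c or b), 0
7. not c, 0
8. not b, 0
9. not a, 1
10. not (c or b), 1
11. not c, 1
12. not b, 1
13. Dia (c or b), 2
14. not (c or b), 2
15. not c, 2
16. not b, 2
17. c or b, 3
18. not (c or b), 3
19. not c, 3
20. not b, 3
21. b, 3
Accessibility: 0R0, 0R1, 0R2, 0R3, 1R1, 2R2, 2R3, 3R3
Branch closes: b and not b both at 3.
All branches of the tableau close; one closing branch shown above.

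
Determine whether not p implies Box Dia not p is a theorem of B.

Valid in B

Tableau for the negation not (not p implies Box Dia not p):
1. not (not p implies Box Dia not p), w0
2. not p, w0
3. not Box Dia not p, w0
4. not Dia not p, w1
5. p, w0
Accessibility: w0Rw0, w0Rw1, w1Rw0, w1Rw1
Branch closes: p and not p both at w0.
Every branch of the negation's tableau closes; the branch above is one of them.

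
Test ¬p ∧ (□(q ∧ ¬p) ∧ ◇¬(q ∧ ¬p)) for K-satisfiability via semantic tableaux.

1. ¬p ∧ (□(q ∧ ¬p) ∧ ◇¬(q ∧ ¬p)), 0
2. ¬p, 0
3. □(q ∧ ¬p) ∧ ◇¬(q ∧ ¬p), 0
4. □(q ∧ ¬p), 0
5. ◇¬(q ∧ ¬p), 0
6. ¬(q ∧ ¬p), 1
7. q ∧ ¬p, 1
8. q, 1
9. ¬p, 1
10. p, 1
Accessibility: 0R1
Branch closes: p and ¬p both at 1.
Every branch closes; the branch above is one of them.

Unsatisfiable (every branch closes)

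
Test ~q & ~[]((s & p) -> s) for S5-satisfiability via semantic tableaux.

Unsatisfiable

1. ~q & ~[]((s & p) -> s), 0
2. ~q, 0   [&-rule on 1]
3. ~[]((s & p) -> s), 0   [&-rule on 1]
4. ~((s & p) -> s), 1   [~[]-rule on 3: fresh world 1, 0R1]
5. s & p, 1   [~->-rule on 4]
6. ~s, 1   [~->-rule on 4]
7. s, 1   [&-rule on 5]
8. p, 1   [&-rule on 5]
Accessibility: 0R0, 0R1, 1R0, 1R1
Branch closes: s and ~s both at 1.
Every branch closes; the branch above is one of them.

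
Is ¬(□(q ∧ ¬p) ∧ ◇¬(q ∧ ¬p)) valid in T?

Yes, valid

Tableau for the negation □(q ∧ ¬p) ∧ ◇¬(q ∧ ¬p):
1. □(q ∧ ¬p) ∧ ◇¬(q ∧ ¬p), 0
2. □(q ∧ ¬p), 0
3. ◇¬(q ∧ ¬p), 0
4. q ∧ ¬p, 0
5. q, 0
6. ¬p, 0
7. ¬(q ∧ ¬p), 1
8. q ∧ ¬p, 1
9. q, 1
10. ¬p, 1
11. p, 1
Accessibility: 0R0, 0R1, 1R1
Branch closes: p and ¬p both at 1.
All branches of the negation close; one closing branch shown above.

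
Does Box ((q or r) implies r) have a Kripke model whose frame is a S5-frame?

1. Box ((q or r) implies r), w0
2. (q or r) implies r, w0
3. r, w0
Accessibility: w0Rw0

Yes, satisfiable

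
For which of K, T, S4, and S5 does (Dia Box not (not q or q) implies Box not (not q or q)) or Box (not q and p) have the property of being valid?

T-tableau for the negation not ((Dia Box not (not q or q) implies Box not (not q or q)) or Box (not q and p)):
1. not ((Dia Box not (not q or q) implies Box not (not q or q)) or Box (not q and p)), 0
2. not (Dia Box not (not q or q) implies Box not (not q or q)), 0
3. not Box (not q and p), 0
4. Dia Box not (not q or q), 0
5. not Box not (not q or q), 0
6. not (not q and p), 1
7. not p, 1
8. Box not (not q or q), 2
9. not (not q or q), 2
10. q, 2
11. not q, 2
Accessibility: 0R0, 0R1, 0R2, 1R1, 2R2
Branch closes: q and not q both at 2.
Every branch closes (one shown): valid in T, hence also in S4, S5 (every theorem of T is a theorem of S4 and S5).
K-tableau for the negation not ((Dia Box not (not q or q) implies Box not (not q or q)) or Box (not q and p)):
1. not ((Dia Box not (not q or q) implies Box not (not q or q)) or Box (not q and p)), 0
2. not (Dia Box not (not q or q) implies Box not (not q or q)), 0
3. not Box (not q and p), 0
4. Dia Box not (not q or q), 0
5. not Box not (not q or q), 0
6. not (not q and p), 1
7. not p, 1
8. Box not (not q or q), 2
9. not q or q, 3
10. q, 3
Accessibility: 0R1, 0R2, 0R3
Complete open branch: countermodel on a K-frame, so not valid in K.

T, S4, S5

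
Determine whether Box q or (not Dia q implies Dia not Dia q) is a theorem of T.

Tableau for the negation not (Box q or (not Dia q implies Dia not Dia q)):
1. not (Box q or (not Dia q implies Dia not Dia q)), 0
2. not Box q, 0   [neg-or-rule on 1]
3. not (not Dia q implies Dia not Dia q), 0   [neg-or-rule on 1]
4. not Dia q, 0   [neg-implies-rule on 3]
5. not Dia not Dia q, 0   [neg-implies-rule on 3]
6. not q, 0   [neg-Dia-rule on 4 via 0R0]
7. Dia q, 0   [neg-Dia-rule on 5 via 0R0]
8. not q, 1   [neg-Box-rule on 2: fresh world 1, 0R1]
9. Dia q, 1   [neg-Dia-rule on 5 via 0R1]
10. q, 2   [Dia-rule on 7: fresh world 2, 0R2]
11. not q, 2   [neg-Dia-rule on 4 via 0R2]
Accessibility: 0R0, 0R1, 0R2, 1R1, 2R2
Branch closes: q and not q both at 2.
All branches of the negation close; one closing branch shown above.

Valid in T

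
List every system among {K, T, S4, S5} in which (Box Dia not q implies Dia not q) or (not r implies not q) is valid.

T-tableau for the negation not ((Box Dia not q implies Dia not q) or (not r implies not q)):
1. not ((Box Dia not q implies Dia not q) or (not r implies not q)), w0
2. not (Box Dia not q implies Dia not q), w0   [neg-or-rule on 1]
3. not (not r implies not q), w0   [neg-or-rule on 1]
4. Box Dia not q, w0   [neg-implies-rule on 2]
5. not Dia not q, w0   [neg-implies-rule on 2]
6. not r, w0   [neg-implies-rule on 3]
7. q, w0   [neg-implies-rule on 3]
8. Dia not q, w0   [Box-rule on 4 via w0Rw0]
9. not q, w1   [Dia-rule on 8: fresh world w1, w0Rw1]
10. Dia not q, w1   [Box-rule on 4 via w0Rw1]
11. q, w1   [neg-Dia-rule on 5 via w0Rw1]
Accessibility: w0Rw0, w0Rw1, w1Rw1
Branch closes: q and not q both at w1.
Every branch closes (one shown): valid in T, hence also in S4, S5 (every theorem of T is a theorem of S4 and S5).
K-tableau for the negation not ((Box Dia not q implies Dia not q) or (not r implies not q)):
1. not ((Box Dia not q implies Dia not q) or (not r implies not q)), w0
2. not (Box Dia not q implies Dia not q), w0   [neg-or-rule on 1]
3. not (not r implies not q), w0   [neg-or-rule on 1]
4. Box Dia not q, w0   [neg-implies-rule on 2]
5. not Dia not q, w0   [neg-implies-rule on 2]
6. not r, w0   [neg-implies-rule on 3]
7. q, w0   [neg-implies-rule on 3]
Complete open branch: countermodel on a K-frame, so not valid in K.

T, S4, S5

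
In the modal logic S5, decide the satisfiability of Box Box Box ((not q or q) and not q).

Satisfiable

1. Box Box Box ((not q or q) and not q), w0
2. Box Box ((not q or q) and not q), w0
3. Box ((not q or q) and not q), w0
4. (not q or q) and not q, w0
5. not q or q, w0
6. not q, w0
Accessibility: w0Rw0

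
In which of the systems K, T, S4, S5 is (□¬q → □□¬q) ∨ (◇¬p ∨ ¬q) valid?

T, S4, S5

K-tableau for the negation ¬((□¬q → □□¬q) ∨ (◇¬p ∨ ¬q)):
1. ¬((□¬q → □□¬q) ∨ (◇¬p ∨ ¬q)), u
2. ¬(□¬q → □□¬q), u
3. ¬(◇¬p ∨ ¬q), u
4. □¬q, u
5. ¬□□¬q, u
6. ¬◇¬p, u
7. q, u
8. ¬□¬q, v
9. ¬q, v
10. p, v
11. q, w
Accessibility: uRv, vRw
Complete open branch: countermodel on a K-frame, so not valid in K.
T-tableau for the negation ¬((□¬q → □□¬q) ∨ (◇¬p ∨ ¬q)):
1. ¬((□¬q → □□¬q) ∨ (◇¬p ∨ ¬q)), u
2. ¬(□¬q → □□¬q), u
3. ¬(◇¬p ∨ ¬q), u
4. □¬q, u
5. ¬□□¬q, u
6. ¬◇¬p, u
7. q, u
8. ¬q, u
Accessibility: uRu
Branch closes: q and ¬q both at u.
Every branch closes (one shown): valid in T, hence also in S4, S5 (every theorem of T is a theorem of S4 and S5).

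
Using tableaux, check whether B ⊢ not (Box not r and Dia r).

Valid in B

Tableau for the negation Box not r and Dia r:
1. Box not r and Dia r, 0
2. Box not r, 0   [and-rule on 1]
3. Dia r, 0   [and-rule on 1]
4. not r, 0   [Box-rule on 2 via 0R0]
5. r, 1   [Dia-rule on 3: fresh world 1, 0R1]
6. not r, 1   [Box-rule on 2 via 0R1]
Accessibility: 0R0, 0R1, 1R0, 1R1
Branch closes: r and not r both at 1.
All branches of the negation close; one closing branch shown above.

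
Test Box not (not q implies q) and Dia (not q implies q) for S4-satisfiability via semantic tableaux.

No, unsatisfiable

1. Box not (not q implies q) and Dia (not q implies q), 0
2. Box not (not q implies q), 0   [and-rule on 1]
3. Dia (not q implies q), 0   [and-rule on 1]
4. not (not q implies q), 0   [Box-rule on 2 via 0R0]
5. not q, 0   [neg-implies-rule on 4]
6. not q implies q, 1   [Dia-rule on 3: fresh world 1, 0R1]
7. not (not q implies q), 1   [Box-rule on 2 via 0R1]
8. not q, 1   [neg-implies-rule on 7]
9. q, 1   [implies-rule on 6 (branches; this branch)]
Accessibility: 0R0, 0R1, 1R1
Branch closes: q and not q both at 1.
Every branch closes; the branch above is one of them.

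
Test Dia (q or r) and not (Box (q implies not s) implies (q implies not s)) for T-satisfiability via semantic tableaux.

Unsatisfiable (every branch closes)

1. Dia (q or r) and not (Box (q implies not s) implies (q implies not s)), u
2. Dia (q or r), u
3. not (Box (q implies not s) implies (q implies not s)), u
4. Box (q implies not s), u
5. not (q implies not s), u
6. q, u
7. s, u
8. q implies not s, u
9. not s, u
Accessibility: uRu
Branch closes: s and not s both at u.
(One branch shown.) All branches close.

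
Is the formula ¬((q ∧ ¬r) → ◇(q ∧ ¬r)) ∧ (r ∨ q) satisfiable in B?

Unsatisfiable

1. ¬((q ∧ ¬r) → ◇(q ∧ ¬r)) ∧ (r ∨ q), 0
2. ¬((q ∧ ¬r) → ◇(q ∧ ¬r)), 0
3. r ∨ q, 0
4. q ∧ ¬r, 0
5. ¬◇(q ∧ ¬r), 0
6. q, 0
7. ¬r, 0
8. ¬(q ∧ ¬r), 0
9. r, 0
Accessibility: 0R0
Branch closes: r and ¬r both at 0.
(One branch shown.) All branches close.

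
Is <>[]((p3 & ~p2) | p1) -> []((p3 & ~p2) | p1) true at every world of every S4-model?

No, not valid

Tableau for the negation ~(<>[]((p3 & ~p2) | p1) -> []((p3 & ~p2) | p1)):
1. ~(<>[]((p3 & ~p2) | p1) -> []((p3 & ~p2) | p1)), w0
2. <>[]((p3 & ~p2) | p1), w0
3. ~[]((p3 & ~p2) | p1), w0
4. []((p3 & ~p2) | p1), w1
5. (p3 & ~p2) | p1, w1
6. p1, w1
7. ~((p3 & ~p2) | p1), w2
8. ~(p3 & ~p2), w2
9. ~p1, w2
10. p2, w2
Accessibility: w0Rw0, w0Rw1, w0Rw2, w1Rw1, w2Rw2
The negation has an open branch (countermodel exists).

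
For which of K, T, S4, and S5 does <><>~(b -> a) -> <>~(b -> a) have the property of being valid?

S4-tableau for the negation ~(<><>~(b -> a) -> <>~(b -> a)):
1. ~(<><>~(b -> a) -> <>~(b -> a)), w0
2. <><>~(b -> a), w0
3. ~<>~(b -> a), w0
4. b -> a, w0
5. a, w0
6. <>~(b -> a), w1
7. b -> a, w1
8. a, w1
9. ~(b -> a), w2
10. b, w2
11. ~a, w2
12. b -> a, w2
13. a, w2
Accessibility: w0Rw0, w0Rw1, w0Rw2, w1Rw1, w1Rw2, w2Rw2
Branch closes: a and ~a both at w2.
Every branch closes (one shown): valid in S4, hence also in S5 (every theorem of S4 is a theorem of S5).
T-tableau for the negation ~(<><>~(b -> a) -> <>~(b -> a)):
1. ~(<><>~(b -> a) -> <>~(b -> a)), w0
2. <><>~(b -> a), w0
3. ~<>~(b -> a), w0
4. b -> a, w0
5. a, w0
6. <>~(b -> a), w1
7. b -> a, w1
8. a, w1
9. ~(b -> a), w2
10. b, w2
11. ~a, w2
Accessibility: w0Rw0, w0Rw1, w1Rw1, w1Rw2, w2Rw2
Complete open branch: countermodel on a T-frame, so not valid in T, nor in K (the same frame is also a K-frame).

S4, S5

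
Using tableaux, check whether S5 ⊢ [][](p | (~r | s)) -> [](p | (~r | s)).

Tableau for the negation ~([][](p | (~r | s)) -> [](p | (~r | s))):
1. ~([][](p | (~r | s)) -> [](p | (~r | s))), u
2. [][](p | (~r | s)), u   [~->-rule on 1]
3. ~[](p | (~r | s)), u   [~->-rule on 1]
4. [](p | (~r | s)), u   [[]-rule on 2 via uRu]
5. p | (~r | s), u   [[]-rule on 4 via uRu]
6. ~r | s, u   [|-rule on 5 (branches; this branch)]
7. s, u   [|-rule on 6 (branches; this branch)]
8. ~(p | (~r | s)), v   [~[]-rule on 3: fresh world v, uRv]
9. ~p, v   [~|-rule on 8]
10. ~(~r | s), v   [~|-rule on 8]
11. r, v   [~|-rule on 10]
12. ~s, v   [~|-rule on 10]
13. [](p | (~r | s)), v   [[]-rule on 2 via uRv]
14. p | (~r | s), v   [[]-rule on 4 via uRv]
15. ~r | s, v   [|-rule on 14 (branches; this branch)]
16. s, v   [|-rule on 15 (branches; this branch)]
Accessibility: uRu, uRv, vRu, vRv
Branch closes: s and ~s both at v.
Every branch of the negation's tableau closes; the branch above is one of them.

Valid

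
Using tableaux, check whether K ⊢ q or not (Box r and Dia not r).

Valid

Tableau for the negation not (q or not (Box r and Dia not r)):
1. not (q or not (Box r and Dia not r)), u
2. not q, u
3. Box r and Dia not r, u
4. Box r, u
5. Dia not r, u
6. not r, v
7. r, v
Accessibility: uRv
Branch closes: r and not r both at v.
Every branch of the negation's tableau closes; the branch above is one of them.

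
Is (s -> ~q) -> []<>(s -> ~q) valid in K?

Not valid

Tableau for the negation ~((s -> ~q) -> []<>(s -> ~q)):
1. ~((s -> ~q) -> []<>(s -> ~q)), w0
2. s -> ~q, w0
3. ~[]<>(s -> ~q), w0
4. ~q, w0
5. ~<>(s -> ~q), w1
Accessibility: w0Rw1
The negation has an open branch (countermodel exists).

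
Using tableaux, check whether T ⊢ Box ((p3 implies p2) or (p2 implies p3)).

Tableau for the negation not Box ((p3 implies p2) or (p2 implies p3)):
1. not Box ((p3 implies p2) or (p2 implies p3)), u
2. not ((p3 implies p2) or (p2 implies p3)), v   [neg-Box-rule on 1: fresh world v, uRv]
3. not (p3 implies p2), v   [neg-or-rule on 2]
4. not (p2 implies p3), v   [neg-or-rule on 2]
5. p3, v   [neg-implies-rule on 3]
6. not p2, v   [neg-implies-rule on 3]
7. p2, v   [neg-implies-rule on 4]
8. not p3, v   [neg-implies-rule on 4]
Accessibility: uRu, uRv, vRv
Branch closes: p2 and not p2 both at v.
All branches of the negation close; one closing branch shown above.

Valid in T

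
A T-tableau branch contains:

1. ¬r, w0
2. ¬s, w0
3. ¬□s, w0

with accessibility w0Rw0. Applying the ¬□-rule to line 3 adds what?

a fresh world w1 with w0Rw1, and ¬s at w1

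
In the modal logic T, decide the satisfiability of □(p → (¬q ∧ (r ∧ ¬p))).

Satisfiable (open branch found)

1. □(p → (¬q ∧ (r ∧ ¬p))), u
2. p → (¬q ∧ (r ∧ ¬p)), u
3. ¬q ∧ (r ∧ ¬p), u
4. ¬q, u
5. r ∧ ¬p, u
6. r, u
7. ¬p, u
Accessibility: uRu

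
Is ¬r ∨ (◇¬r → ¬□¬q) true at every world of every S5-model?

Invalid (countermodel exists)

Tableau for the negation ¬(¬r ∨ (◇¬r → ¬□¬q)):
1. ¬(¬r ∨ (◇¬r → ¬□¬q)), w0
2. r, w0   [¬∨-rule on 1]
3. ¬(◇¬r → ¬□¬q), w0   [¬∨-rule on 1]
4. ◇¬r, w0   [¬→-rule on 3]
5. □¬q, w0   [¬→-rule on 3]
6. ¬q, w0   [□-rule on 5 via w0Rw0]
7. ¬r, w1   [◇-rule on 4: fresh world w1, w0Rw1]
8. ¬q, w1   [□-rule on 5 via w0Rw1]
Accessibility: w0Rw0, w0Rw1, w1Rw0, w1Rw1
The negation has an open branch (countermodel exists).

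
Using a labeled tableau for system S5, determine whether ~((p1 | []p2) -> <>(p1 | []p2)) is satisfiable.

1. ~((p1 | []p2) -> <>(p1 | []p2)), u
2. p1 | []p2, u   [~->-rule on 1]
3. ~<>(p1 | []p2), u   [~->-rule on 1]
4. ~(p1 | []p2), u   [~<>-rule on 3 via uRu]
5. ~p1, u   [~|-rule on 4]
6. ~[]p2, u   [~|-rule on 4]
7. []p2, u   [|-rule on 2 (branches; this branch)]
8. p2, u   [[]-rule on 7 via uRu]
9. ~p2, v   [~[]-rule on 6: fresh world v, uRv]
10. ~(p1 | []p2), v   [~<>-rule on 3 via uRv]
11. ~p1, v   [~|-rule on 10]
12. ~[]p2, v   [~|-rule on 10]
13. p2, v   [[]-rule on 7 via uRv]
Accessibility: uRu, uRv, vRu, vRv
Branch closes: p2 and ~p2 both at v.
All branches of the tableau close; one closing branch shown above.

Unsatisfiable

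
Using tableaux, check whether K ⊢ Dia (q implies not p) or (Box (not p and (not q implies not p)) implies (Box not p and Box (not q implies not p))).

Valid in K

Tableau for the negation not (Dia (q implies not p) or (Box (not p and (not q implies not p)) implies (Box not p and Box (not q implies not p)))):
1. not (Dia (q implies not p) or (Box (not p and (not q implies not p)) implies (Box not p and Box (not q implies not p)))), u
2. not Dia (q implies not p), u   [neg-or-rule on 1]
3. not (Box (not p and (not q implies not p)) implies (Box not p and Box (not q implies not p))), u   [neg-or-rule on 1]
4. Box (not p and (not q implies not p)), u   [neg-implies-rule on 3]
5. not (Box not p and Box (not q implies not p)), u   [neg-implies-rule on 3]
6. not Box not p, u   [neg-and-rule on 5 (branches; this branch)]
7. p, v   [neg-Box-rule on 6: fresh world v, uRv]
8. not (q implies not p), v   [neg-Dia-rule on 2 via uRv]
9. q, v   [neg-implies-rule on 8]
10. not p and (not q implies not p), v   [Box-rule on 4 via uRv]
11. not p, v   [and-rule on 10]
12. not q implies not p, v   [and-rule on 10]
Accessibility: uRv
Branch closes: p and not p both at v.
All branches of the negation close; one closing branch shown above.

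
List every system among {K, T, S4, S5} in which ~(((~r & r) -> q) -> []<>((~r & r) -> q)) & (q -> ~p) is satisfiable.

K-tableau for the formula:
1. ~(((~r & r) -> q) -> []<>((~r & r) -> q)) & (q -> ~p), w0
2. ~(((~r & r) -> q) -> []<>((~r & r) -> q)), w0   [&-rule on 1]
3. q -> ~p, w0   [&-rule on 1]
4. (~r & r) -> q, w0   [~->-rule on 2]
5. ~[]<>((~r & r) -> q), w0   [~->-rule on 2]
6. ~p, w0   [->-rule on 3 (branches; this branch)]
7. q, w0   [->-rule on 4 (branches; this branch)]
8. ~<>((~r & r) -> q), w1   [~[]-rule on 5: fresh world w1, w0Rw1]
Accessibility: w0Rw1
Complete open branch: satisfiable in K.
T-tableau for the formula:
1. ~(((~r & r) -> q) -> []<>((~r & r) -> q)) & (q -> ~p), w0
2. ~(((~r & r) -> q) -> []<>((~r & r) -> q)), w0   [&-rule on 1]
3. q -> ~p, w0   [&-rule on 1]
4. (~r & r) -> q, w0   [~->-rule on 2]
5. ~[]<>((~r & r) -> q), w0   [~->-rule on 2]
6. ~p, w0   [->-rule on 3 (branches; this branch)]
7. ~(~r & r), w0   [->-rule on 4 (branches; this branch)]
8. ~r, w0   [~&-rule on 7 (branches; this branch)]
9. ~<>((~r & r) -> q), w1   [~[]-rule on 5: fresh world w1, w0Rw1]
10. ~((~r & r) -> q), w1   [~<>-rule on 9 via w1Rw1]
11. ~r & r, w1   [~->-rule on 10]
12. ~q, w1   [~->-rule on 10]
13. ~r, w1   [&-rule on 11]
14. r, w1   [&-rule on 11]
Accessibility: w0Rw0, w0Rw1, w1Rw1
Branch closes: r and ~r both at w1.
Every branch closes (one shown): unsatisfiable in T, hence also in S4, S5 (every S4/S5-frame is a T-frame).

K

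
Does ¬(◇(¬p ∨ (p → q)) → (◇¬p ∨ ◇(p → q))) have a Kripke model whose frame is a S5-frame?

1. ¬(◇(¬p ∨ (p → q)) → (◇¬p ∨ ◇(p → q))), u
2. ◇(¬p ∨ (p → q)), u
3. ¬(◇¬p ∨ ◇(p → q)), u
4. ¬◇¬p, u
5. ¬◇(p → q), u
6. p, u
7. ¬(p → q), u
8. ¬q, u
9. ¬p ∨ (p → q), v
10. p, v
11. ¬(p → q), v
12. ¬q, v
13. p → q, v
14. q, v
Accessibility: uRu, uRv, vRu, vRv
Branch closes: q and ¬q both at v.
Every branch closes; the branch above is one of them.

No, unsatisfiable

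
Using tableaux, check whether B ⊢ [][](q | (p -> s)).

Not valid

Tableau for the negation ~[][](q | (p -> s)):
1. ~[][](q | (p -> s)), w0
2. ~[](q | (p -> s)), w1
3. ~(q | (p -> s)), w2
4. ~q, w2
5. ~(p -> s), w2
6. p, w2
7. ~s, w2
Accessibility: w0Rw0, w0Rw1, w1Rw0, w1Rw1, w1Rw2, w2Rw1, w2Rw2
The negation has an open branch (countermodel exists).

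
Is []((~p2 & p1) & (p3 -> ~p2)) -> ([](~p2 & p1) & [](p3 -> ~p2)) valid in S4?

Valid

Tableau for the negation ~([]((~p2 & p1) & (p3 -> ~p2)) -> ([](~p2 & p1) & [](p3 -> ~p2))):
1. ~([]((~p2 & p1) & (p3 -> ~p2)) -> ([](~p2 & p1) & [](p3 -> ~p2))), w0
2. []((~p2 & p1) & (p3 -> ~p2)), w0
3. ~([](~p2 & p1) & [](p3 -> ~p2)), w0
4. (~p2 & p1) & (p3 -> ~p2), w0
5. ~p2 & p1, w0
6. p3 -> ~p2, w0
7. ~p2, w0
8. p1, w0
9. ~[](p3 -> ~p2), w0
10. ~(p3 -> ~p2), w1
11. p3, w1
12. p2, w1
13. (~p2 & p1) & (p3 -> ~p2), w1
14. ~p2 & p1, w1
15. p3 -> ~p2, w1
16. ~p2, w1
17. p1, w1
Accessibility: w0Rw0, w0Rw1, w1Rw1
Branch closes: p2 and ~p2 both at w1.
Every branch of the negation's tableau closes; the branch above is one of them.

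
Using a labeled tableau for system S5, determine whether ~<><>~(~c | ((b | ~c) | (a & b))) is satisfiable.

1. ~<><>~(~c | ((b | ~c) | (a & b))), u
2. ~<>~(~c | ((b | ~c) | (a & b))), u   [~<>-rule on 1 via uRu]
3. ~c | ((b | ~c) | (a & b)), u   [~<>-rule on 2 via uRu]
4. (b | ~c) | (a & b), u   [|-rule on 3 (branches; this branch)]
5. a & b, u   [|-rule on 4 (branches; this branch)]
6. a, u   [&-rule on 5]
7. b, u   [&-rule on 5]
Accessibility: uRu

Satisfiable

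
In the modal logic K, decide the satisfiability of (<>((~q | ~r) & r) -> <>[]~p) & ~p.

Yes, satisfiable

1. (<>((~q | ~r) & r) -> <>[]~p) & ~p, u
2. <>((~q | ~r) & r) -> <>[]~p, u
3. ~p, u
4. <>[]~p, u
5. []~p, v
Accessibility: uRv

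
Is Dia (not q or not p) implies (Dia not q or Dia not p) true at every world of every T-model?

Yes, valid

Tableau for the negation not (Dia (not q or not p) implies (Dia not q or Dia not p)):
1. not (Dia (not q or not p) implies (Dia not q or Dia not p)), w0
2. Dia (not q or not p), w0
3. not (Dia not q or Dia not p), w0
4. not Dia not q, w0
5. not Dia not p, w0
6. q, w0
7. p, w0
8. not q or not p, w1
9. q, w1
10. p, w1
11. not p, w1
Accessibility: w0Rw0, w0Rw1, w1Rw1
Branch closes: p and not p both at w1.
All branches of the negation close; one closing branch shown above.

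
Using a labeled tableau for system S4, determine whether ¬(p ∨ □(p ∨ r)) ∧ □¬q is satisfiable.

Satisfiable

1. ¬(p ∨ □(p ∨ r)) ∧ □¬q, w0
2. ¬(p ∨ □(p ∨ r)), w0
3. □¬q, w0
4. ¬p, w0
5. ¬□(p ∨ r), w0
6. ¬q, w0
7. ¬(p ∨ r), w1
8. ¬p, w1
9. ¬r, w1
10. ¬q, w1
Accessibility: w0Rw0, w0Rw1, w1Rw1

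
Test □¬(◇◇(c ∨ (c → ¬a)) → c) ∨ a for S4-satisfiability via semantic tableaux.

Satisfiable

1. □¬(◇◇(c ∨ (c → ¬a)) → c) ∨ a, 0
2. a, 0   [∨-rule on 1 (branches; this branch)]
Accessibility: 0R0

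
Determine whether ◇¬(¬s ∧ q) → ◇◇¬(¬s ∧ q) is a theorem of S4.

Tableau for the negation ¬(◇¬(¬s ∧ q) → ◇◇¬(¬s ∧ q)):
1. ¬(◇¬(¬s ∧ q) → ◇◇¬(¬s ∧ q)), u
2. ◇¬(¬s ∧ q), u
3. ¬◇◇¬(¬s ∧ q), u
4. ¬◇¬(¬s ∧ q), u
5. ¬s ∧ q, u
6. ¬s, u
7. q, u
8. ¬(¬s ∧ q), v
9. ¬◇¬(¬s ∧ q), v
10. ¬s ∧ q, v
11. ¬s, v
12. q, v
13. ¬q, v
Accessibility: uRu, uRv, vRv
Branch closes: q and ¬q both at v.
All branches of the negation close; one closing branch shown above.

Valid in S4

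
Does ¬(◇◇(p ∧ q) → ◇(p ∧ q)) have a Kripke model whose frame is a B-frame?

Yes, satisfiable

1. ¬(◇◇(p ∧ q) → ◇(p ∧ q)), w0
2. ◇◇(p ∧ q), w0
3. ¬◇(p ∧ q), w0
4. ¬(p ∧ q), w0
5. ¬q, w0
6. ◇(p ∧ q), w1
7. ¬(p ∧ q), w1
8. ¬q, w1
9. p ∧ q, w2
10. p, w2
11. q, w2
Accessibility: w0Rw0, w0Rw1, w1Rw0, w1Rw1, w1Rw2, w2Rw1, w2Rw2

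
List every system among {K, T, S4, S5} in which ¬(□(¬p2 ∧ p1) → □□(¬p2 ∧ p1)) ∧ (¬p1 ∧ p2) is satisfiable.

K

K-tableau for the formula:
1. ¬(□(¬p2 ∧ p1) → □□(¬p2 ∧ p1)) ∧ (¬p1 ∧ p2), w0
2. ¬(□(¬p2 ∧ p1) → □□(¬p2 ∧ p1)), w0
3. ¬p1 ∧ p2, w0
4. □(¬p2 ∧ p1), w0
5. ¬□□(¬p2 ∧ p1), w0
6. ¬p1, w0
7. p2, w0
8. ¬□(¬p2 ∧ p1), w1
9. ¬p2 ∧ p1, w1
10. ¬p2, w1
11. p1, w1
12. ¬(¬p2 ∧ p1), w2
13. ¬p1, w2
Accessibility: w0Rw1, w1Rw2
Complete open branch: satisfiable in K.
T-tableau for the formula:
1. ¬(□(¬p2 ∧ p1) → □□(¬p2 ∧ p1)) ∧ (¬p1 ∧ p2), w0
2. ¬(□(¬p2 ∧ p1) → □□(¬p2 ∧ p1)), w0
3. ¬p1 ∧ p2, w0
4. □(¬p2 ∧ p1), w0
5. ¬□□(¬p2 ∧ p1), w0
6. ¬p1, w0
7. p2, w0
8. ¬p2 ∧ p1, w0
9. ¬p2, w0
10. p1, w0
Accessibility: w0Rw0
Branch closes: p2 and ¬p2 both at w0.
Every branch closes (one shown): unsatisfiable in T, hence also in S4, S5 (every S4/S5-frame is a T-frame).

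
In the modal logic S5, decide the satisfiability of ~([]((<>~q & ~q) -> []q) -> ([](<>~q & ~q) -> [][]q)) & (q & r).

1. ~([]((<>~q & ~q) -> []q) -> ([](<>~q & ~q) -> [][]q)) & (q & r), w0
2. ~([]((<>~q & ~q) -> []q) -> ([](<>~q & ~q) -> [][]q)), w0
3. q & r, w0
4. []((<>~q & ~q) -> []q), w0
5. ~([](<>~q & ~q) -> [][]q), w0
6. q, w0
7. r, w0
8. [](<>~q & ~q), w0
9. ~[][]q, w0
10. (<>~q & ~q) -> []q, w0
11. <>~q & ~q, w0
12. <>~q, w0
13. ~q, w0
Accessibility: w0Rw0
Branch closes: q and ~q both at w0.
All branches of the tableau close; one closing branch shown above.

Unsatisfiable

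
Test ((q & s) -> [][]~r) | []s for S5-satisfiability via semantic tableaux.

1. ((q & s) -> [][]~r) | []s, 0
2. []s, 0
3. s, 0
Accessibility: 0R0

Yes, satisfiable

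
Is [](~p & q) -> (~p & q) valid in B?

Tableau for the negation ~([](~p & q) -> (~p & q)):
1. ~([](~p & q) -> (~p & q)), 0
2. [](~p & q), 0
3. ~(~p & q), 0
4. ~p & q, 0
5. ~p, 0
6. q, 0
7. ~q, 0
Accessibility: 0R0
Branch closes: q and ~q both at 0.
All branches of the negation close; one closing branch shown above.

Yes, valid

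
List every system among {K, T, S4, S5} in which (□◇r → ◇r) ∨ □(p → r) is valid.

T-tableau for the negation ¬((□◇r → ◇r) ∨ □(p → r)):
1. ¬((□◇r → ◇r) ∨ □(p → r)), u
2. ¬(□◇r → ◇r), u   [¬∨-rule on 1]
3. ¬□(p → r), u   [¬∨-rule on 1]
4. □◇r, u   [¬→-rule on 2]
5. ¬◇r, u   [¬→-rule on 2]
6. ◇r, u   [□-rule on 4 via uRu]
7. ¬r, u   [¬◇-rule on 5 via uRu]
8. ¬(p → r), v   [¬□-rule on 3: fresh world v, uRv]
9. p, v   [¬→-rule on 8]
10. ¬r, v   [¬→-rule on 8]
11. ◇r, v   [□-rule on 4 via uRv]
12. r, w   [◇-rule on 6: fresh world w, uRw]
13. ◇r, w   [□-rule on 4 via uRw]
14. ¬r, w   [¬◇-rule on 5 via uRw]
Accessibility: uRu, uRv, uRw, vRv, wRw
Branch closes: r and ¬r both at w.
Every branch closes (one shown): valid in T, hence also in S4, S5 (every theorem of T is a theorem of S4 and S5).
K-tableau for the negation ¬((□◇r → ◇r) ∨ □(p → r)):
1. ¬((□◇r → ◇r) ∨ □(p → r)), u
2. ¬(□◇r → ◇r), u   [¬∨-rule on 1]
3. ¬□(p → r), u   [¬∨-rule on 1]
4. □◇r, u   [¬→-rule on 2]
5. ¬◇r, u   [¬→-rule on 2]
6. ¬(p → r), v   [¬□-rule on 3: fresh world v, uRv]
7. p, v   [¬→-rule on 6]
8. ¬r, v   [¬→-rule on 6]
9. ◇r, v   [□-rule on 4 via uRv]
10. r, w   [◇-rule on 9: fresh world w, vRw]
Accessibility: uRv, vRw
Complete open branch: countermodel on a K-frame, so not valid in K.

T, S4, S5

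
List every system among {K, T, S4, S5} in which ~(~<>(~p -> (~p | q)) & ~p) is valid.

T-tableau for the negation ~<>(~p -> (~p | q)) & ~p:
1. ~<>(~p -> (~p | q)) & ~p, 0
2. ~<>(~p -> (~p | q)), 0
3. ~p, 0
4. ~(~p -> (~p | q)), 0
5. ~(~p | q), 0
6. p, 0
7. ~q, 0
Accessibility: 0R0
Branch closes: p and ~p both at 0.
Every branch closes (one shown): valid in T, hence also in S4, S5 (every theorem of T is a theorem of S4 and S5).
K-tableau for the negation ~<>(~p -> (~p | q)) & ~p:
1. ~<>(~p -> (~p | q)) & ~p, 0
2. ~<>(~p -> (~p | q)), 0
3. ~p, 0
Complete open branch: countermodel on a K-frame, so not valid in K.

T, S4, S5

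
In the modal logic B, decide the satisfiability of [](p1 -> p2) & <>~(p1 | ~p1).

1. [](p1 -> p2) & <>~(p1 | ~p1), 0
2. [](p1 -> p2), 0
3. <>~(p1 | ~p1), 0
4. p1 -> p2, 0
5. p2, 0
6. ~(p1 | ~p1), 1
7. ~p1, 1
8. p1, 1
Accessibility: 0R0, 0R1, 1R0, 1R1
Branch closes: p1 and ~p1 both at 1.
(One branch shown.) All branches close.

Unsatisfiable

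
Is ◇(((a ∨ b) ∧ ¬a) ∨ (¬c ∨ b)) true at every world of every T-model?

Tableau for the negation ¬◇(((a ∨ b) ∧ ¬a) ∨ (¬c ∨ b)):
1. ¬◇(((a ∨ b) ∧ ¬a) ∨ (¬c ∨ b)), 0
2. ¬(((a ∨ b) ∧ ¬a) ∨ (¬c ∨ b)), 0
3. ¬((a ∨ b) ∧ ¬a), 0
4. ¬(¬c ∨ b), 0
5. c, 0
6. ¬b, 0
7. a, 0
Accessibility: 0R0
The negation has an open branch (countermodel exists).

No, not valid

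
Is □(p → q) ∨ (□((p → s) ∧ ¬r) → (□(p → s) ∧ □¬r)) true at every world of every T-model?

Tableau for the negation ¬(□(p → q) ∨ (□((p → s) ∧ ¬r) → (□(p → s) ∧ □¬r))):
1. ¬(□(p → q) ∨ (□((p → s) ∧ ¬r) → (□(p → s) ∧ □¬r))), 0
2. ¬□(p → q), 0   [¬∨-rule on 1]
3. ¬(□((p → s) ∧ ¬r) → (□(p → s) ∧ □¬r)), 0   [¬∨-rule on 1]
4. □((p → s) ∧ ¬r), 0   [¬→-rule on 3]
5. ¬(□(p → s) ∧ □¬r), 0   [¬→-rule on 3]
6. (p → s) ∧ ¬r, 0   [□-rule on 4 via 0R0]
7. p → s, 0   [∧-rule on 6]
8. ¬r, 0   [∧-rule on 6]
9. ¬□(p → s), 0   [¬∧-rule on 5 (branches; this branch)]
10. s, 0   [→-rule on 7 (branches; this branch)]
11. ¬(p → q), 1   [¬□-rule on 2: fresh world 1, 0R1]
12. p, 1   [¬→-rule on 11]
13. ¬q, 1   [¬→-rule on 11]
14. (p → s) ∧ ¬r, 1   [□-rule on 4 via 0R1]
15. p → s, 1   [∧-rule on 14]
16. ¬r, 1   [∧-rule on 14]
17. s, 1   [→-rule on 15 (branches; this branch)]
18. ¬(p → s), 2   [¬□-rule on 9: fresh world 2, 0R2]
19. p, 2   [¬→-rule on 18]
20. ¬s, 2   [¬→-rule on 18]
21. (p → s) ∧ ¬r, 2   [□-rule on 4 via 0R2]
22. p → s, 2   [∧-rule on 21]
23. ¬r, 2   [∧-rule on 21]
24. s, 2   [→-rule on 22 (branches; this branch)]
Accessibility: 0R0, 0R1, 0R2, 1R1, 2R2
Branch closes: s and ¬s both at 2.
All branches of the negation close; one closing branch shown above.

Yes, valid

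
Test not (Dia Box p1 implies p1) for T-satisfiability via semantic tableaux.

1. not (Dia Box p1 implies p1), 0
2. Dia Box p1, 0
3. not p1, 0
4. Box p1, 1
5. p1, 1
Accessibility: 0R0, 0R1, 1R1

Satisfiable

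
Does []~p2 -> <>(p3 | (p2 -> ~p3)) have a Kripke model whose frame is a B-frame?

Yes, satisfiable

1. []~p2 -> <>(p3 | (p2 -> ~p3)), w0
2. <>(p3 | (p2 -> ~p3)), w0   [->-rule on 1 (branches; this branch)]
3. p3 | (p2 -> ~p3), w1   [<>-rule on 2: fresh world w1, w0Rw1]
4. p2 -> ~p3, w1   [|-rule on 3 (branches; this branch)]
5. ~p3, w1   [->-rule on 4 (branches; this branch)]
Accessibility: w0Rw0, w0Rw1, w1Rw0, w1Rw1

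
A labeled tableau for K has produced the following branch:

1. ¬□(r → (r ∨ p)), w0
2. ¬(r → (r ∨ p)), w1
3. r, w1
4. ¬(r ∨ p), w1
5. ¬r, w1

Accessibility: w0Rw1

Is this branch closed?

Yes, closed

Both r and ¬r appear at w1.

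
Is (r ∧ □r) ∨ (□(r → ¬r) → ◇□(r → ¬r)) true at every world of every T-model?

Tableau for the negation ¬((r ∧ □r) ∨ (□(r → ¬r) → ◇□(r → ¬r))):
1. ¬((r ∧ □r) ∨ (□(r → ¬r) → ◇□(r → ¬r))), 0
2. ¬(r ∧ □r), 0   [¬∨-rule on 1]
3. ¬(□(r → ¬r) → ◇□(r → ¬r)), 0   [¬∨-rule on 1]
4. □(r → ¬r), 0   [¬→-rule on 3]
5. ¬◇□(r → ¬r), 0   [¬→-rule on 3]
6. r → ¬r, 0   [□-rule on 4 via 0R0]
7. ¬□(r → ¬r), 0   [¬◇-rule on 5 via 0R0]
8. ¬□r, 0   [¬∧-rule on 2 (branches; this branch)]
9. ¬r, 0   [→-rule on 6 (branches; this branch)]
10. ¬(r → ¬r), 1   [¬□-rule on 7: fresh world 1, 0R1]
11. r, 1   [¬→-rule on 10]
12. r → ¬r, 1   [□-rule on 4 via 0R1]
13. ¬□(r → ¬r), 1   [¬◇-rule on 5 via 0R1]
14. ¬r, 1   [→-rule on 12 (branches; this branch)]
Accessibility: 0R0, 0R1, 1R1
Branch closes: r and ¬r both at 1.
All branches of the negation close; one closing branch shown above.

Yes, valid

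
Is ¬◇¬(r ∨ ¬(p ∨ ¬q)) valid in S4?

Tableau for the negation ◇¬(r ∨ ¬(p ∨ ¬q)):
1. ◇¬(r ∨ ¬(p ∨ ¬q)), u
2. ¬(r ∨ ¬(p ∨ ¬q)), v
3. ¬r, v
4. p ∨ ¬q, v
5. ¬q, v
Accessibility: uRu, uRv, vRv
The negation has an open branch (countermodel exists).

No, not valid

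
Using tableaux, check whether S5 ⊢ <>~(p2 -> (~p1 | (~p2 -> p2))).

Not valid

Tableau for the negation ~<>~(p2 -> (~p1 | (~p2 -> p2))):
1. ~<>~(p2 -> (~p1 | (~p2 -> p2))), u
2. p2 -> (~p1 | (~p2 -> p2)), u   [~<>-rule on 1 via uRu]
3. ~p1 | (~p2 -> p2), u   [->-rule on 2 (branches; this branch)]
4. ~p2 -> p2, u   [|-rule on 3 (branches; this branch)]
5. p2, u   [->-rule on 4 (branches; this branch)]
Accessibility: uRu
The negation has an open branch (countermodel exists).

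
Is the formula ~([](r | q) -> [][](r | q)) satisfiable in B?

Satisfiable

1. ~([](r | q) -> [][](r | q)), 0
2. [](r | q), 0
3. ~[][](r | q), 0
4. r | q, 0
5. q, 0
6. ~[](r | q), 1
7. r | q, 1
8. q, 1
9. ~(r | q), 2
10. ~r, 2
11. ~q, 2
Accessibility: 0R0, 0R1, 1R0, 1R1, 1R2, 2R1, 2R2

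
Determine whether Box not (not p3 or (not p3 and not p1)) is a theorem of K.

Not valid

Tableau for the negation not Box not (not p3 or (not p3 and not p1)):
1. not Box not (not p3 or (not p3 and not p1)), w0
2. not p3 or (not p3 and not p1), w1
3. not p3 and not p1, w1
4. not p3, w1
5. not p1, w1
Accessibility: w0Rw1
The negation has an open branch (countermodel exists).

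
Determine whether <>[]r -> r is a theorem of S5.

Yes, valid

Tableau for the negation ~(<>[]r -> r):
1. ~(<>[]r -> r), w0
2. <>[]r, w0
3. ~r, w0
4. []r, w1
5. r, w0
Accessibility: w0Rw0, w0Rw1, w1Rw0, w1Rw1
Branch closes: r and ~r both at w0.
All branches of the negation close; one closing branch shown above.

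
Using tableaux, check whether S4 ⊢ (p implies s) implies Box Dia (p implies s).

Not valid

Tableau for the negation not ((p implies s) implies Box Dia (p implies s)):
1. not ((p implies s) implies Box Dia (p implies s)), u
2. p implies s, u
3. not Box Dia (p implies s), u
4. s, u
5. not Dia (p implies s), v
6. not (p implies s), v
7. p, v
8. not s, v
Accessibility: uRu, uRv, vRv
The negation has an open branch (countermodel exists).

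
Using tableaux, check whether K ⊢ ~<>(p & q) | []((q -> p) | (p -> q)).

Tableau for the negation ~(~<>(p & q) | []((q -> p) | (p -> q))):
1. ~(~<>(p & q) | []((q -> p) | (p -> q))), w0
2. <>(p & q), w0
3. ~[]((q -> p) | (p -> q)), w0
4. p & q, w1
5. p, w1
6. q, w1
7. ~((q -> p) | (p -> q)), w2
8. ~(q -> p), w2
9. ~(p -> q), w2
10. q, w2
11. ~p, w2
12. p, w2
13. ~q, w2
Accessibility: w0Rw1, w0Rw2
Branch closes: p and ~p both at w2.
All branches of the negation close; one closing branch shown above.

Valid in K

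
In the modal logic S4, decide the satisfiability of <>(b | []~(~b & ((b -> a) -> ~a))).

Yes, satisfiable

1. <>(b | []~(~b & ((b -> a) -> ~a))), w0
2. b | []~(~b & ((b -> a) -> ~a)), w1   [<>-rule on 1: fresh world w1, w0Rw1]
3. []~(~b & ((b -> a) -> ~a)), w1   [|-rule on 2 (branches; this branch)]
4. ~(~b & ((b -> a) -> ~a)), w1   [[]-rule on 3 via w1Rw1]
5. ~((b -> a) -> ~a), w1   [~&-rule on 4 (branches; this branch)]
6. b -> a, w1   [~->-rule on 5]
7. a, w1   [~->-rule on 5]
Accessibility: w0Rw0, w0Rw1, w1Rw1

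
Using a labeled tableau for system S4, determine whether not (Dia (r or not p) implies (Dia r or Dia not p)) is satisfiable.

No, unsatisfiable

1. not (Dia (r or not p) implies (Dia r or Dia not p)), 0
2. Dia (r or not p), 0
3. not (Dia r or Dia not p), 0
4. not Dia r, 0
5. not Dia not p, 0
6. not r, 0
7. p, 0
8. r or not p, 1
9. not r, 1
10. p, 1
11. not p, 1
Accessibility: 0R0, 0R1, 1R1
Branch closes: p and not p both at 1.
Every branch closes; the branch above is one of them.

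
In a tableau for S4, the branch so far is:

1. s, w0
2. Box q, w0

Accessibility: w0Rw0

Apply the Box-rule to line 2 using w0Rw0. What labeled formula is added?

q, w0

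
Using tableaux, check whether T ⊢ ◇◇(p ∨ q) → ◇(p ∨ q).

Tableau for the negation ¬(◇◇(p ∨ q) → ◇(p ∨ q)):
1. ¬(◇◇(p ∨ q) → ◇(p ∨ q)), 0
2. ◇◇(p ∨ q), 0
3. ¬◇(p ∨ q), 0
4. ¬(p ∨ q), 0
5. ¬p, 0
6. ¬q, 0
7. ◇(p ∨ q), 1
8. ¬(p ∨ q), 1
9. ¬p, 1
10. ¬q, 1
11. p ∨ q, 2
12. q, 2
Accessibility: 0R0, 0R1, 1R1, 1R2, 2R2
The negation has an open branch (countermodel exists).

Not valid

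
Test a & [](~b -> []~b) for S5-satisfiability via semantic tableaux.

Satisfiable

1. a & [](~b -> []~b), 0
2. a, 0   [&-rule on 1]
3. [](~b -> []~b), 0   [&-rule on 1]
4. ~b -> []~b, 0   [[]-rule on 3 via 0R0]
5. []~b, 0   [->-rule on 4 (branches; this branch)]
6. ~b, 0   [[]-rule on 5 via 0R0]
Accessibility: 0R0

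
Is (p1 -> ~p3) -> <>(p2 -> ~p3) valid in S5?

Tableau for the negation ~((p1 -> ~p3) -> <>(p2 -> ~p3)):
1. ~((p1 -> ~p3) -> <>(p2 -> ~p3)), 0
2. p1 -> ~p3, 0
3. ~<>(p2 -> ~p3), 0
4. ~(p2 -> ~p3), 0
5. p2, 0
6. p3, 0
7. ~p1, 0
Accessibility: 0R0
The negation has an open branch (countermodel exists).

Not valid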